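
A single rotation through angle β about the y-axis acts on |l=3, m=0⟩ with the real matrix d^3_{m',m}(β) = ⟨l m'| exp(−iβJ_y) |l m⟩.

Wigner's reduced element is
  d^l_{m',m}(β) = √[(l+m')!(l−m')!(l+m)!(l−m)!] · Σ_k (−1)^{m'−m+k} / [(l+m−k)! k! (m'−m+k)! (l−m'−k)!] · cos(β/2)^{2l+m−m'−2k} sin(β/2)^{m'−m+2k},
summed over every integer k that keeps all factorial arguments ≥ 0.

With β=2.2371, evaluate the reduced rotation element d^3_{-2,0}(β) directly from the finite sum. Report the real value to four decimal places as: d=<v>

d=-0.5230

d^3_{-2,0}(β=2.2371) via Wigner's sum:
With c≡cos(β/2)=0.436987 and s≡sin(β/2)=0.899468, N=[1·120·6·6]^{1/2}=65.726707
k: max(0,(0)−(-2))=2 … min(3+(0),3−(-2))=3
  k=2: (−1)^0·65.7267/(12)·0.4370^4·0.8995^2 = +0.161587
  k=3: (−1)^1·65.7267/(12)·0.4370^2·0.8995^4 = -0.684605
d^3_{-2,0}(2.2371) = +0.161587 -0.684605 = -0.523018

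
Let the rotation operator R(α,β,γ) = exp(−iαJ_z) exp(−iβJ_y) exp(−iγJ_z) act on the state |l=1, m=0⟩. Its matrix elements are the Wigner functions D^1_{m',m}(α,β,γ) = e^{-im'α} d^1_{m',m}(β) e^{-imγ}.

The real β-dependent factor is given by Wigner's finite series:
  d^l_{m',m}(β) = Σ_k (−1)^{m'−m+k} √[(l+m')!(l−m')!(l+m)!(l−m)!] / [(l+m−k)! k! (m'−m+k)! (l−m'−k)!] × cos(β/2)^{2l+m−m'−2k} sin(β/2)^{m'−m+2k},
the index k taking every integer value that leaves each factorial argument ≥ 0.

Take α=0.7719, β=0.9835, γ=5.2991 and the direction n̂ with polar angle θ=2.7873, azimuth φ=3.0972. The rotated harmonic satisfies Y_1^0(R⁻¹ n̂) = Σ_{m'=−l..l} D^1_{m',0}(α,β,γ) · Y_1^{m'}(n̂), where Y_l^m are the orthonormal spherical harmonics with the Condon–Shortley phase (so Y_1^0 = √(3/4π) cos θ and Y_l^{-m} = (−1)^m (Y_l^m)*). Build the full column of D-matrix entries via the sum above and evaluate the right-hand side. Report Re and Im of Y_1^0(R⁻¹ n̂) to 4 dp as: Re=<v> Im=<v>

Need the full column D^1_{m',0} for m'=−1..1 at α=0.7719, β=0.9835, γ=5.2991.
cos(β/2)=0.881508, sin(β/2)=0.472169
d^1_{-1,0}: single k=1 term ⇒ +0.588625;  D = +0.421801+0.410565i
d^1_{0,0}: k∈[0..1] ⇒ +0.777056 -0.222944 = +0.554112;  D = +0.554112+0.000000i
d^1_{1,0}: single k=0 term ⇒ -0.588625;  D = -0.421801+0.410565i
Y_1^{m'}(θ=2.7873,φ=3.0972) and Σ D·Y over m':
  (+0.4218+0.4106i)·(-0.1197-0.0053i)  (+0.5541+0.0000i)·(-0.4583+0.0000i)  (-0.4218+0.4106i)·(+0.1197-0.0053i)
Y_1^0(R⁻¹ n̂) = -0.350573+0.000000i

Re=-0.3506 Im=0.0000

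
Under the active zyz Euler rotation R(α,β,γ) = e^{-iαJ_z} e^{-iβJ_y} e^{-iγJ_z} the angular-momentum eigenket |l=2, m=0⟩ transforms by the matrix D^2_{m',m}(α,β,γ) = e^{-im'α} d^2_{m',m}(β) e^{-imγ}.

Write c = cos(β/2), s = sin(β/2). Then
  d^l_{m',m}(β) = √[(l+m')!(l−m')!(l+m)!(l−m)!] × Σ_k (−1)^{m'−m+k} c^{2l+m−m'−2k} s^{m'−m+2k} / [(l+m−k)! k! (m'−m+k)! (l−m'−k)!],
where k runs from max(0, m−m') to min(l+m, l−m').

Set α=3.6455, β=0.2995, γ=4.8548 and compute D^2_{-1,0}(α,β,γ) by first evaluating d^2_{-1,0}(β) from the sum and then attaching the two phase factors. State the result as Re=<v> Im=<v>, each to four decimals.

Re=-0.3024 Im=-0.1667

Split into d^2_{-1,0}(β=0.2995) × two z-phases.
With c≡cos(β/2)=0.988808 and s≡sin(β/2)=0.149191, N=[1·6·2·2]^{1/2}=4.898979
k∈{1,2} keeps every argument non-negative
  k=1: (−1)^0·4.8990/(2)·0.9888^3·0.1492^1 = +0.353309
  k=2: (−1)^1·4.8990/(2)·0.9888^1·0.1492^3 = -0.008043
d^2_{-1,0}(0.2995) = +0.353309 -0.008043 = +0.345266
Phases: e^{-i·(-1)·3.6455}=-0.875703-0.482851i, e^{-i·(0)·4.8548}=+1.000000+0.000000i ⇒ D=-0.302350-0.166712i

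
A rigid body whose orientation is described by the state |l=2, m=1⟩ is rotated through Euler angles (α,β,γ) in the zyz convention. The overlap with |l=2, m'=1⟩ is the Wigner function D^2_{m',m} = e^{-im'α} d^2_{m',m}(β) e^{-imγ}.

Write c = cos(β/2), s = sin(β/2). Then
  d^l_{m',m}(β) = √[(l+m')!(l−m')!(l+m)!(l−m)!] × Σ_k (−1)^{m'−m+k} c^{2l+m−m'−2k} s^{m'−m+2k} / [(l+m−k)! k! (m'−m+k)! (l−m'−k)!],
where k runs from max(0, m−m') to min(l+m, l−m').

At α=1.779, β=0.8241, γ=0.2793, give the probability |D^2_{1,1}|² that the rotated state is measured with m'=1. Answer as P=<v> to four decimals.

Split into d^2_{1,1}(β=0.8241) × two z-phases.
Half-angle: c=0.916302, s=0.400489. N=√(6·1·6·1)=6.000000
The bounds max(0,m−m')=0 and min(l+m,l−m')=1 give 2 terms
  k=0: (−1)^0·6.0000/(6)·0.9163^4·0.4005^0 = +0.704943
  k=1: (−1)^1·6.0000/(2)·0.9163^2·0.4005^2 = -0.403997
d^2_{1,1}(0.8241) = +0.704943 -0.403997 = +0.300946
|D^2_{1,1}|² = |d^2_{1,1}(β)|² = (+0.300946)² = 0.090568 (the z-rotation phases have unit modulus)

P=0.0906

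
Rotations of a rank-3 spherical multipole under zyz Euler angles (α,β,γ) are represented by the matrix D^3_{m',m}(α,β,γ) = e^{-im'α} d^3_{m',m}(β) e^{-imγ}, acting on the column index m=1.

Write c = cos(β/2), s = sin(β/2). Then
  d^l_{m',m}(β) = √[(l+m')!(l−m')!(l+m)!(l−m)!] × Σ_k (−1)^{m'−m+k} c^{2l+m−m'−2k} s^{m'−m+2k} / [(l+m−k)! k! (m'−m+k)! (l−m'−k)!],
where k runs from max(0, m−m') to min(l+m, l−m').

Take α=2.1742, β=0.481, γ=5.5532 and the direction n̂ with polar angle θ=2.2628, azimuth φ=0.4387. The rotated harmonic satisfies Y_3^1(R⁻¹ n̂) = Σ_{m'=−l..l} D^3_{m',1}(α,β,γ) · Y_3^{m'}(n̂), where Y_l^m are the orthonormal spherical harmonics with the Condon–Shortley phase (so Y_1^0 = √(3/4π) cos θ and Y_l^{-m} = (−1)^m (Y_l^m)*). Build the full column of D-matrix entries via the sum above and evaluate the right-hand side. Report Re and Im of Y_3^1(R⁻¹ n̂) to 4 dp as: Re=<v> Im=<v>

Re=-0.1969 Im=0.1359

Need the full column D^3_{m',1} for m'=−3..3 at α=2.1742, β=0.481, γ=5.5532.
cos(β/2)=0.971219, sin(β/2)=0.238188
d^3_{-3,1}: single k=4 term ⇒ +0.011759;  D = +0.006653+0.009696i
d^3_{-2,1}: k∈[3..4] ⇒ +0.078297 -0.002355 = +0.075942;  D = +0.027178-0.070912i
d^3_{-1,1}: k∈[2..4] ⇒ +0.302873 -0.024289 +0.000183 = +0.278767;  D = -0.270948+0.065561i
d^3_{0,1}: k∈[1..3] ⇒ +0.713012 -0.128654 +0.002579 = +0.586937;  D = +0.437376+0.391404i
d^3_{1,1}: k∈[0..2] ⇒ +0.839273 -0.403831 +0.018217 = +0.453658;  D = +0.057272-0.450029i
d^3_{2,1}: k∈[0..1] ⇒ -0.650888 +0.078297 = -0.572591;  D = +0.508723-0.262795i
d^3_{3,1}: single k=0 term ⇒ +0.195504;  D = +0.172447+0.092108i
Y_3^{m'}(θ=2.2628,φ=0.4387) and Σ D·Y over m':
  (+0.0067+0.0097i)·(+0.0480-0.1843i)  (+0.0272-0.0709i)·(-0.2471+0.2973i)  (-0.2709+0.0656i)·(+0.2333-0.1095i)  (+0.4374+0.3914i)·(+0.2296+0.0000i)  (+0.0573-0.4500i)·(-0.2333-0.1095i)  (+0.5087-0.2628i)·(-0.2471-0.2973i)  (+0.1724+0.0921i)·(-0.0480-0.1843i)
Y_3^1(R⁻¹ n̂) = -0.196913+0.135879i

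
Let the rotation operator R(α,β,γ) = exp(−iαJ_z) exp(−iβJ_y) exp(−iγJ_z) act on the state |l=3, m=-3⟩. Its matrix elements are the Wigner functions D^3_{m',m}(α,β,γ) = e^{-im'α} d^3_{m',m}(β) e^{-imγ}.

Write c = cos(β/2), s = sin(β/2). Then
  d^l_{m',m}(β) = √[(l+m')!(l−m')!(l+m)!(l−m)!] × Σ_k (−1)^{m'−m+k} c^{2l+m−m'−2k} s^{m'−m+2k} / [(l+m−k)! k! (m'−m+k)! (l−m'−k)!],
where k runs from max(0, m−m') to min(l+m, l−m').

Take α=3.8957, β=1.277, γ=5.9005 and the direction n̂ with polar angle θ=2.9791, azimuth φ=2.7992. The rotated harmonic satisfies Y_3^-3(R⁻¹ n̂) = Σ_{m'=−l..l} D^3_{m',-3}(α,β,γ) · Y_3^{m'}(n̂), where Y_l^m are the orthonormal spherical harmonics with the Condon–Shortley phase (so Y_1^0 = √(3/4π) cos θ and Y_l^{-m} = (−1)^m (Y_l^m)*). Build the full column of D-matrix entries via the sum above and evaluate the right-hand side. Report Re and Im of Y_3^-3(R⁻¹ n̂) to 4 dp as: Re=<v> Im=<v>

Need the full column D^3_{m',-3} for m'=−3..3 at α=3.8957, β=1.277, γ=5.9005.
cos(β/2)=0.802991, sin(β/2)=0.595992
d^3_{-3,-3}: single k=0 term ⇒ +0.268079;  D = -0.118179-0.240624i
d^3_{-2,-3}: single k=0 term ⇒ -0.487381;  D = -0.456111-0.171764i
d^3_{-1,-3}: single k=0 term ⇒ +0.571963;  D = -0.528151+0.219541i
d^3_{0,-3}: single k=0 term ⇒ -0.490193;  D = -0.201107+0.447040i
d^3_{1,-3}: single k=0 term ⇒ +0.315085;  D = +0.102508+0.297944i
d^3_{2,-3}: single k=0 term ⇒ -0.147906;  D = +0.130827+0.068997i
d^3_{3,-3}: single k=0 term ⇒ +0.044817;  D = +0.043208-0.011902i
Y_3^{m'}(θ=2.9791,φ=2.7992) and Σ D·Y over m':
  (-0.1182-0.2406i)·(-0.0009-0.0015i)  (-0.4561-0.1718i)·(-0.0204-0.0167i)  (-0.5282+0.2195i)·(-0.1906-0.0679i)  (-0.2011+0.4470i)·(-0.6883+0.0000i)  (+0.1025+0.2979i)·(+0.1906-0.0679i)  (+0.1308+0.0690i)·(-0.0204+0.0167i)  (+0.0432-0.0119i)·(+0.0009-0.0015i)
Y_3^-3(R⁻¹ n̂) = +0.296143-0.251640i

Re=0.2961 Im=-0.2516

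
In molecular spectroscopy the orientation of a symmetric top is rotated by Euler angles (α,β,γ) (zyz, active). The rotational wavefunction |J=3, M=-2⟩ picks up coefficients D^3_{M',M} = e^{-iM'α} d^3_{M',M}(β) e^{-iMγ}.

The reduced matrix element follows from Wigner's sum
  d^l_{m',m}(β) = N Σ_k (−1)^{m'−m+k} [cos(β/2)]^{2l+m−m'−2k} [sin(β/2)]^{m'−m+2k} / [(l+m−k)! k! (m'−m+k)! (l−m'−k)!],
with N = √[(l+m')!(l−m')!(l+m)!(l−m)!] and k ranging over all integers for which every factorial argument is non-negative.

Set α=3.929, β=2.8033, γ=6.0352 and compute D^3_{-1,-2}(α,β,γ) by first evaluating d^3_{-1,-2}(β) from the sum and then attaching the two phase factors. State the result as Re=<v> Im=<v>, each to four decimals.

Re=-0.0273 Im=-0.0082

First d^3_{-1,-2}(β=2.8033), then the phase factors e^{-i(-1)α} and e^{-i(-2)γ}:
With c≡cos(β/2)=0.168341 and s≡sin(β/2)=0.985729, N=[2·24·1·120]^{1/2}=75.894664
The bounds max(0,m−m')=0 and min(l+m,l−m')=1 give 2 terms
  k=0: (−1)^1·75.8947/(24)·0.1683^5·0.9857^1 = -0.000421
  k=1: (−1)^2·75.8947/(12)·0.1683^3·0.9857^3 = +0.028898
d^3_{-1,-2}(2.8033) = -0.000421 +0.028898 = +0.028477
Phases: e^{-i·(-1)·3.929}=-0.705685-0.708526i, e^{-i·(-2)·6.0352}=+0.879507-0.475886i ⇒ D=-0.027276-0.008182i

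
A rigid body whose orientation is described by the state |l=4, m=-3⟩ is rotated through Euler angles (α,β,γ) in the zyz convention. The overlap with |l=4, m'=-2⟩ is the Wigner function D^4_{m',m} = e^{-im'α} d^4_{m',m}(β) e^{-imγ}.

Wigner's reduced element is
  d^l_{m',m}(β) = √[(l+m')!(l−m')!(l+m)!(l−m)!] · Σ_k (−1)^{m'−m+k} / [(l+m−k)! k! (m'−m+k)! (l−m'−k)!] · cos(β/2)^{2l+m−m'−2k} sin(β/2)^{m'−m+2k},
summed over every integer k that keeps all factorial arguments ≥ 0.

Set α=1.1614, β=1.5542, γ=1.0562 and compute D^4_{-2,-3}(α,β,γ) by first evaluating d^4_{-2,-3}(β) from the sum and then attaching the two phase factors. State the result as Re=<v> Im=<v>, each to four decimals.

Re=0.3283 Im=-0.3325

First d^4_{-2,-3}(β=1.5542), then the phase factors e^{-i(-2)α} and e^{-i(-3)γ}:
c=cos(1.5542/2)=0.712950, s=sin(1.5542/2)=0.701215; N=√[2·720·1·5040]=2693.993318
Admissible k: 0..1 (factorial args all ≥0)
  k=0: (−1)^1·2693.9933/(720)·0.7130^7·0.7012^1 = -0.245657
  k=1: (−1)^2·2693.9933/(240)·0.7130^5·0.7012^3 = +0.712909
d^4_{-2,-3}(1.5542) = -0.245657 +0.712909 = +0.467252
Phases: e^{-i·(-2)·1.1614}=-0.683103+0.730322i, e^{-i·(-3)·1.0562}=-0.999635-0.027004i ⇒ D=+0.328280-0.332501i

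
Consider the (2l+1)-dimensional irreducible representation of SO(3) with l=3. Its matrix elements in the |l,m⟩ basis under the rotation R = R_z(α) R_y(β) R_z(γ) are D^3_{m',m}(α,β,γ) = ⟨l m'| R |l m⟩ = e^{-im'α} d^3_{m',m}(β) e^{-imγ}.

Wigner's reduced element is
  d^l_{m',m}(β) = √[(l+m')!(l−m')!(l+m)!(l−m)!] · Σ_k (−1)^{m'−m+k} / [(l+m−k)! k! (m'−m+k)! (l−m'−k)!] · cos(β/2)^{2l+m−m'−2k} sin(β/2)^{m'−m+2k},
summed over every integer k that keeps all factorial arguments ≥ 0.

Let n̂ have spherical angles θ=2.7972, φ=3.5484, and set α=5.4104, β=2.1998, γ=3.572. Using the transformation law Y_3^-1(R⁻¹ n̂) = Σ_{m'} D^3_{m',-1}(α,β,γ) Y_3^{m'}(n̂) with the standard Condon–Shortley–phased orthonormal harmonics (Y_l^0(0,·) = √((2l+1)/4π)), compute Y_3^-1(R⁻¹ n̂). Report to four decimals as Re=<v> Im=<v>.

Need the full column D^3_{m',-1} for m'=−3..3 at α=5.4104, β=2.1998, γ=3.572.
cos(β/2)=0.453685, sin(β/2)=0.891162
d^3_{-3,-1}: single k=2 term ⇒ +0.130310;  D = +0.075412+0.106272i
d^3_{-2,-1}: k∈[1..2] ⇒ +0.054166 -0.417988 = -0.363822;  D = +0.091995-0.351999i
d^3_{-1,-1}: k∈[0..2] ⇒ +0.008720 -0.269167 +0.778910 = +0.518463;  D = -0.468554+0.221949i
d^3_{0,-1}: k∈[0..2] ⇒ -0.059336 +0.686825 -0.883341 = -0.255853;  D = +0.232518+0.106752i
d^3_{1,-1}: k∈[0..2] ⇒ +0.201875 -1.038546 +0.500887 = -0.335784;  D = +0.088788+0.323832i
d^3_{2,-1}: k∈[0..1] ⇒ -0.417988 +0.806377 = +0.388389;  D = +0.220959-0.319410i
d^3_{3,-1}: single k=0 term ⇒ +0.502784;  D = +0.500619-0.046606i
Y_3^{m'}(θ=2.7972,φ=3.5484) and Σ D·Y over m':
  (+0.0754+0.1063i)·(-0.0055+0.0151i)  (+0.0920-0.3520i)·(-0.0753+0.0797i)  (-0.4686+0.2219i)·(-0.3437+0.1481i)  (+0.2325+0.1068i)·(-0.5023+0.0000i)  (+0.0888+0.3238i)·(+0.3437+0.1481i)  (+0.2210-0.3194i)·(-0.0753-0.0797i)  (+0.5006-0.0466i)·(+0.0055+0.0151i)
Y_3^-1(R⁻¹ n̂) = -0.025584-0.026706i

Re=-0.0256 Im=-0.0267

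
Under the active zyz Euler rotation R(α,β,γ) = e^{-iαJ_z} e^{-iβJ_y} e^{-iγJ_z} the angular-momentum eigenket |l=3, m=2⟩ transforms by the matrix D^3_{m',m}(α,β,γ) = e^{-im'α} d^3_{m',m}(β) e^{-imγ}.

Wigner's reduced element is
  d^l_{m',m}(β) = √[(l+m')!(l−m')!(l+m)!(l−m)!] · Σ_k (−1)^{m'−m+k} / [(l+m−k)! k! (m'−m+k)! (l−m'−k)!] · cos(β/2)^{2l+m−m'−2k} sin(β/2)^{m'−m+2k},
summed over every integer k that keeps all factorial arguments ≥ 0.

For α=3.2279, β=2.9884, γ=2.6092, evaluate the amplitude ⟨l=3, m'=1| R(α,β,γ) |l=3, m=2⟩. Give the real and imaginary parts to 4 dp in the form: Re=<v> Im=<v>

Re=0.0016 Im=0.0023

Split into d^3_{1,2}(β=2.9884) × two z-phases.
With c≡cos(β/2)=0.076521 and s≡sin(β/2)=0.997068, N=[24·2·120·1]^{1/2}=75.894664
k∈{1,2} keeps every argument non-negative
  k=1: (−1)^0·75.8947/(24)·0.0765^5·0.9971^1 = +0.000008
  k=2: (−1)^1·75.8947/(12)·0.0765^3·0.9971^3 = -0.002809
d^3_{1,2}(2.9884) = +0.000008 -0.002809 = -0.002801
Phases: e^{-i·(1)·3.2279}=-0.996278+0.086200i, e^{-i·(2)·2.6092}=+0.484692+0.874685i ⇒ D=+0.001564+0.002324i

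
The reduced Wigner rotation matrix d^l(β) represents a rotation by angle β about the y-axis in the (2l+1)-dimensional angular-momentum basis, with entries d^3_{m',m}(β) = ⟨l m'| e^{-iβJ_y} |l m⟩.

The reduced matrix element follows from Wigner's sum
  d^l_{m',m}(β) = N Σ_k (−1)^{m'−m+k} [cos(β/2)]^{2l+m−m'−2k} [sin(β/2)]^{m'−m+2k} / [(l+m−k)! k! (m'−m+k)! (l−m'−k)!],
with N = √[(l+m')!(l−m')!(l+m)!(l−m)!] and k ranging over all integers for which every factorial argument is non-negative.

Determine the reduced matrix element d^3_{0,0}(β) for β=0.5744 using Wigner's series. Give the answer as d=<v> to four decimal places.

d^3_{0,0}(β=0.5744) via Wigner's sum:
c=cos(0.5744/2)=0.959041, s=sin(0.5744/2)=0.283268; N=√[6·6·6·6]=36.000000
Admissible k: 0..3 (factorial args all ≥0)
  k=0: (−1)^0·36.0000/(36)·0.9590^6·0.2833^0 = +0.778077
  k=1: (−1)^1·36.0000/(4)·0.9590^4·0.2833^2 = -0.610922
  k=2: (−1)^2·36.0000/(4)·0.9590^2·0.2833^4 = +0.053298
  k=3: (−1)^3·36.0000/(36)·0.9590^0·0.2833^6 = -0.000517
d^3_{0,0}(0.5744) = +0.778077 -0.610922 +0.053298 -0.000517 = +0.219935

d=0.2199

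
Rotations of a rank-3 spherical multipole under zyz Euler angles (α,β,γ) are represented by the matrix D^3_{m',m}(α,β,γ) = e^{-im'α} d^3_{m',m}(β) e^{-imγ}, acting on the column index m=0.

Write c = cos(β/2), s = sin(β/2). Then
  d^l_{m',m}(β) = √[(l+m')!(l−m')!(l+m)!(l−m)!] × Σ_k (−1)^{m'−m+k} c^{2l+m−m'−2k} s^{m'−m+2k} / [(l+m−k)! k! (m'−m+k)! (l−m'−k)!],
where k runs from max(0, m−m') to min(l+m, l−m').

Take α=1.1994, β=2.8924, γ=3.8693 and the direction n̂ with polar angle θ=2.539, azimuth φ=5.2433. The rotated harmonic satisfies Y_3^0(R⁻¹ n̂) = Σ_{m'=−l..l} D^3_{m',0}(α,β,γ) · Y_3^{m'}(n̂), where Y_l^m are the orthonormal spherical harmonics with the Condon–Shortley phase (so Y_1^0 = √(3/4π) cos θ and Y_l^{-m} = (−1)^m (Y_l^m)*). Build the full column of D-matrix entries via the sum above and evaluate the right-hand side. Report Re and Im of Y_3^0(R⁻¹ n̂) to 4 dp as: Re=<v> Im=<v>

Re=-0.1240 Im=0.0000

Need the full column D^3_{m',0} for m'=−3..3 at α=1.1994, β=2.8924, γ=3.8693.
cos(β/2)=0.124274, sin(β/2)=0.992248
d^3_{-3,0}: single k=3 term ⇒ +0.008385;  D = -0.007526-0.003697i
d^3_{-2,0}: k∈[2..3] ⇒ +0.001286 -0.081998 = -0.080712;  D = +0.059451-0.054589i
d^3_{-1,0}: k∈[1..3] ⇒ +0.000102 -0.019486 +0.414069 = +0.394685;  D = +0.143238+0.367776i
d^3_{0,0}: k∈[0..3] ⇒ +0.000004 -0.002114 +0.134736 -0.954380 = -0.821753;  D = -0.821753+0.000000i
d^3_{1,0}: k∈[0..2] ⇒ -0.000102 +0.019486 -0.414069 = -0.394685;  D = -0.143238+0.367776i
d^3_{2,0}: k∈[0..1] ⇒ +0.001286 -0.081998 = -0.080712;  D = +0.059451+0.054589i
d^3_{3,0}: single k=0 term ⇒ -0.008385;  D = +0.007526-0.003697i
Y_3^{m'}(θ=2.539,φ=5.2433) and Σ D·Y over m':
  (-0.0075-0.0037i)·(-0.0759+0.0017i)  (+0.0595-0.0546i)·(+0.1318-0.2362i)  (+0.1432+0.3678i)·(+0.2220+0.3781i)  (-0.8218+0.0000i)·(-0.1211+0.0000i)  (-0.1432+0.3678i)·(-0.2220+0.3781i)  (+0.0595+0.0546i)·(+0.1318+0.2362i)  (+0.0075-0.0037i)·(+0.0759+0.0017i)
Y_3^0(R⁻¹ n̂) = -0.123995+0.000000i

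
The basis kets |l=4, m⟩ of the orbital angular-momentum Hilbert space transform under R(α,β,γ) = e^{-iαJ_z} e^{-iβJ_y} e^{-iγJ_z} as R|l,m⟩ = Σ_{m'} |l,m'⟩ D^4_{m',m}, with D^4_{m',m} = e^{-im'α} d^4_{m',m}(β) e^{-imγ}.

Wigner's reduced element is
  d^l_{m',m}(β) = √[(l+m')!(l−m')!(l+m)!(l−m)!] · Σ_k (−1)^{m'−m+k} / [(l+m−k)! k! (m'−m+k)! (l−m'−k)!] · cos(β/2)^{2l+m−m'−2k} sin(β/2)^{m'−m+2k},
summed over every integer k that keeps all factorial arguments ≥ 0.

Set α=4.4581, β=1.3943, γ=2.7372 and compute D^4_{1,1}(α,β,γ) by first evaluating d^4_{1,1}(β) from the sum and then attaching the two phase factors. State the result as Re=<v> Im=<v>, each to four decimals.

Re=0.1305 Im=-0.1686

First d^4_{1,1}(β=1.3943), then the phase factors e^{-i(1)α} and e^{-i(1)γ}:
c=cos(1.3943/2)=0.766675, s=sin(1.3943/2)=0.642035; N=√[120·6·120·6]=720.000000
The bounds max(0,m−m')=0 and min(l+m,l−m')=3 give 4 terms
  k=0: (−1)^0·720.0000/(720)·0.7667^8·0.6420^0 = +0.119369
  k=1: (−1)^1·720.0000/(48)·0.7667^6·0.6420^2 = -1.255675
  k=2: (−1)^2·720.0000/(24)·0.7667^4·0.6420^4 = +1.761174
  k=3: (−1)^3·720.0000/(72)·0.7667^2·0.6420^6 = -0.411695
d^4_{1,1}(1.3943) = +0.119369 -1.255675 +1.761174 -0.411695 = +0.213172
Attach z-rotation phases: D = e^{-i(1)(4.4581)}·(+0.213172)·e^{-i(1)(2.7372)} = +0.130477-0.168577i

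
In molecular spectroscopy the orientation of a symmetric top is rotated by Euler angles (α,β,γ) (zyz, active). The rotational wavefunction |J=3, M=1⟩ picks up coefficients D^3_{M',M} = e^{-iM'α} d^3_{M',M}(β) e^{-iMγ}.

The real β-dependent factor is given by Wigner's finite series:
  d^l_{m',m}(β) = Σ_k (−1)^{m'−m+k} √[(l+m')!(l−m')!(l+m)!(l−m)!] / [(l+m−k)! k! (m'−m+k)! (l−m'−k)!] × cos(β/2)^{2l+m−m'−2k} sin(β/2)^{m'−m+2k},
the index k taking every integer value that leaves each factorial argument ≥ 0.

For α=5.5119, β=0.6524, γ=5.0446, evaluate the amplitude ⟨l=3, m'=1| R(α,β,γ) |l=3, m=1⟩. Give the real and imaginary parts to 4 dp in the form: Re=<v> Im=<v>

Re=-0.0501 Im=0.1066

D^3_{1,1}(5.5119,0.6524,5.0446) = e^{-i·1·5.5119}·d^3_{1,1}(0.6524)·e^{-i·1·5.0446}. Compute d first:
c=cos(0.6524/2)=0.947267, s=sin(0.6524/2)=0.320446; N=√[24·2·24·2]=48.000000
k: max(0,(1)−(1))=0 … min(3+(1),3−(1))=2
  k=0: (−1)^0·48.0000/(48)·0.9473^6·0.3204^0 = +0.722494
  k=1: (−1)^1·48.0000/(6)·0.9473^4·0.3204^2 = -0.661437
  k=2: (−1)^2·48.0000/(8)·0.9473^2·0.3204^4 = +0.056769
d^3_{1,1}(0.6524) = +0.722494 -0.661437 +0.056769 = +0.117826
D = (+0.717015+0.697057i)·(+0.117826)·(+0.326134+0.945324i) = -0.050088+0.106650i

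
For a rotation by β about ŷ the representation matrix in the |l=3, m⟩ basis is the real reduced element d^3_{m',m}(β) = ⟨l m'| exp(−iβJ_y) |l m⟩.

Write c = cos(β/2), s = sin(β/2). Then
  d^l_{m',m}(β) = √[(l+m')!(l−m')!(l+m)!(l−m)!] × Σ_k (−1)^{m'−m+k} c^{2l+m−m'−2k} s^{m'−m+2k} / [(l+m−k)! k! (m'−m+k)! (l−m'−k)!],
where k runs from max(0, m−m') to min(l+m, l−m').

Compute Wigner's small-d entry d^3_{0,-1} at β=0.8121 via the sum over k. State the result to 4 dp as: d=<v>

d^3_{0,-1}(β=0.8121) via Wigner's sum:
With c≡cos(β/2)=0.918688 and s≡sin(β/2)=0.394984, N=[6·6·2·24]^{1/2}=41.569219
Admissible k: 0..2 (factorial args all ≥0)
  k=0: (−1)^1·41.5692/(12)·0.9187^5·0.3950^1 = -0.895386
  k=1: (−1)^2·41.5692/(4)·0.9187^3·0.3950^3 = +0.496539
  k=2: (−1)^3·41.5692/(12)·0.9187^1·0.3950^5 = -0.030595
d^3_{0,-1}(0.8121) = -0.895386 +0.496539 -0.030595 = -0.429442

d=-0.4294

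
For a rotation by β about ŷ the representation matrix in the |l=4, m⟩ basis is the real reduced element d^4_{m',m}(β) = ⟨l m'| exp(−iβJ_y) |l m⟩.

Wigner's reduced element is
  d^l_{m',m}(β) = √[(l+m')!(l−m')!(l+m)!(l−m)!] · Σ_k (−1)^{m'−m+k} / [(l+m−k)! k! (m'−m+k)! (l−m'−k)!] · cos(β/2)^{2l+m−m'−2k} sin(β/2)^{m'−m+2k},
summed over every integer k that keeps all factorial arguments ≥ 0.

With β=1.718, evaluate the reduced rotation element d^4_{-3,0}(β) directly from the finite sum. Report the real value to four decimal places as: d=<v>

d^4_{-3,0}(β=1.718) via Wigner's sum:
With c≡cos(β/2)=0.653195 and s≡sin(β/2)=0.757190, N=[1·5040·24·24]^{1/2}=1703.830978
k∈{3,4} keeps every argument non-negative
  k=3: (−1)^0·1703.8310/(144)·0.6532^5·0.7572^3 = +0.610791
  k=4: (−1)^1·1703.8310/(144)·0.6532^3·0.7572^5 = -0.820760
d^4_{-3,0}(1.718) = +0.610791 -0.820760 = -0.209969

d=-0.2100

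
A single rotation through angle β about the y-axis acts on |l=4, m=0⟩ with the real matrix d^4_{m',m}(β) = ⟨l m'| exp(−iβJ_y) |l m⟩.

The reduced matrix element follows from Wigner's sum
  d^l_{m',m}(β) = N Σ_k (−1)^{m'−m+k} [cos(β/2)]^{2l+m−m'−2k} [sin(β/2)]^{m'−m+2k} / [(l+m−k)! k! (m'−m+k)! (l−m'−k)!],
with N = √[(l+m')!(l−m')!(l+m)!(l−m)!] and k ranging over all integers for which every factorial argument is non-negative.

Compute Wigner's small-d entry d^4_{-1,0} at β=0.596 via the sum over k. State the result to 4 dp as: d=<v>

d^4_{-1,0}(β=0.596) via Wigner's sum:
With c≡cos(β/2)=0.955926 and s≡sin(β/2)=0.293609, N=[6·120·24·24]^{1/2}=643.987578
k∈{1,2,3,4} keeps every argument non-negative
  k=1: (−1)^0·643.9876/(144)·0.9559^7·0.2936^1 = +0.957752
  k=2: (−1)^1·643.9876/(24)·0.9559^5·0.2936^3 = -0.542119
  k=3: (−1)^2·643.9876/(24)·0.9559^3·0.2936^5 = +0.051143
  k=4: (−1)^3·643.9876/(144)·0.9559^1·0.2936^7 = -0.000804
d^4_{-1,0}(0.596) = +0.957752 -0.542119 +0.051143 -0.000804 = +0.465972

d=0.4660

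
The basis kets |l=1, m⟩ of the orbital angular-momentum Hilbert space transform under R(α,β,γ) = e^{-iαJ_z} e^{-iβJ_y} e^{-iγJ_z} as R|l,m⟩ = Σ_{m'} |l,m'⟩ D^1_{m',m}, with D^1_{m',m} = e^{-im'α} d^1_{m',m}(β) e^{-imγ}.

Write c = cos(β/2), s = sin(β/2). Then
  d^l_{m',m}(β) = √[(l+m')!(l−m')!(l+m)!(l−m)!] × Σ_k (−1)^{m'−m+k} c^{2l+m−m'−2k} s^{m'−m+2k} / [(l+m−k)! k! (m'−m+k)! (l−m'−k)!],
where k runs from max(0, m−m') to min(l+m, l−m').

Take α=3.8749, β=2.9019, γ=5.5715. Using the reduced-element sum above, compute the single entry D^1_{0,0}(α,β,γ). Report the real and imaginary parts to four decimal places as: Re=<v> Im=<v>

First d^1_{0,0}(β=2.9019), then the phase factors e^{-i(0)α} and e^{-i(0)γ}:
c=cos(2.9019/2)=0.119560, s=sin(2.9019/2)=0.992827; N=√[1·1·1·1]=1.000000
k∈{0,1} keeps every argument non-negative
  k=0: (−1)^0·1.0000/(1)·0.1196^2·0.9928^0 = +0.014295
  k=1: (−1)^1·1.0000/(1)·0.1196^0·0.9928^2 = -0.985705
d^1_{0,0}(2.9019) = +0.014295 -0.985705 = -0.971411
Attach z-rotation phases: D = e^{-i(0)(3.8749)}·(-0.971411)·e^{-i(0)(5.5715)} = -0.971411+0.000000i

Re=-0.9714 Im=0.0000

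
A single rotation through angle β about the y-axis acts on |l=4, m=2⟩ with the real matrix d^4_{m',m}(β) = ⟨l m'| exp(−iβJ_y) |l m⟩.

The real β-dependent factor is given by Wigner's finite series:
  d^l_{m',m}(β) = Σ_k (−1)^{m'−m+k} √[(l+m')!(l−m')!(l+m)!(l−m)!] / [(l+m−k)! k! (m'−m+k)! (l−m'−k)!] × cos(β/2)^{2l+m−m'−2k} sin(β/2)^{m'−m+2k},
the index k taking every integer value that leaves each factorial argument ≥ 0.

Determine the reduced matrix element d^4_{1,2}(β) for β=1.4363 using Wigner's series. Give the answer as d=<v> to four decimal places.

d^4_{1,2}(β=1.4363) via Wigner's sum:
Half-angle: c=0.753024, s=0.657993. N=√(120·6·720·2)=1018.233765
k∈{1,2,3} keeps every argument non-negative
  k=1: (−1)^0·1018.2338/(240)·0.7530^7·0.6580^1 = +0.383284
  k=2: (−1)^1·1018.2338/(48)·0.7530^5·0.6580^3 = -1.463236
  k=3: (−1)^2·1018.2338/(72)·0.7530^3·0.6580^5 = +0.744813
d^4_{1,2}(1.4363) = +0.383284 -1.463236 +0.744813 = -0.335139

d=-0.3351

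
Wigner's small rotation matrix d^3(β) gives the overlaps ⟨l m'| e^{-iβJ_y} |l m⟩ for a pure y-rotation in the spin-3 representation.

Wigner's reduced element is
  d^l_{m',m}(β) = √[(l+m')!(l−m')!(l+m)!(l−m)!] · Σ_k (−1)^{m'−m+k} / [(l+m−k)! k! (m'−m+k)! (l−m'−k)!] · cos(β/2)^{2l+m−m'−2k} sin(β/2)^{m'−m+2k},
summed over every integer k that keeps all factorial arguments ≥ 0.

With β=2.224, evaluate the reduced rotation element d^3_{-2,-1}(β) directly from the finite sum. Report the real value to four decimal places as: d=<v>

d=-0.3476

d^3_{-2,-1}(β=2.224) via Wigner's sum:
Half-angle: c=0.442869, s=0.896586. N=√(1·120·2·24)=75.894664
Admissible k: 1..2 (factorial args all ≥0)
  k=1: (−1)^0·75.8947/(24)·0.4429^5·0.8966^1 = +0.048302
  k=2: (−1)^1·75.8947/(12)·0.4429^3·0.8966^3 = -0.395943
d^3_{-2,-1}(2.224) = +0.048302 -0.395943 = -0.347641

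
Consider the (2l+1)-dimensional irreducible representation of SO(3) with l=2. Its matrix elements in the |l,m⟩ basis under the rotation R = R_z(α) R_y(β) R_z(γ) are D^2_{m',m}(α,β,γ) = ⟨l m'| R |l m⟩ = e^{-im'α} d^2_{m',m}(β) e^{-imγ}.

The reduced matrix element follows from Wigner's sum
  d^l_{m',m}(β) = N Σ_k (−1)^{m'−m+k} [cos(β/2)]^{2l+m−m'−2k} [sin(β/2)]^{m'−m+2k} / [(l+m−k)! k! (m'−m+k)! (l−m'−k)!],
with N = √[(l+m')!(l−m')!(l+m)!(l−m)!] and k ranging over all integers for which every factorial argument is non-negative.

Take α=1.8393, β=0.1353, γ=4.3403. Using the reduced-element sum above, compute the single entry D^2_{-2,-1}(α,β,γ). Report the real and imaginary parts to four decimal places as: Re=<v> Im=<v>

Re=-0.0220 Im=0.1324

Split into d^2_{-2,-1}(β=0.1353) × two z-phases.
c=cos(0.1353/2)=0.997713, s=sin(0.1353/2)=0.067598; N=√[1·24·1·6]=12.000000
k: max(0,(-1)−(-2))=1 … min(2+(-1),2−(-2))=1
  k=1: (−1)^0·12.0000/(6)·0.9977^3·0.0676^1 = +0.134271
d^2_{-2,-1}(0.1353) = +0.134271
D = (-0.859243-0.511567i)·(+0.134271)·(-0.363562-0.931570i) = -0.022044+0.132449i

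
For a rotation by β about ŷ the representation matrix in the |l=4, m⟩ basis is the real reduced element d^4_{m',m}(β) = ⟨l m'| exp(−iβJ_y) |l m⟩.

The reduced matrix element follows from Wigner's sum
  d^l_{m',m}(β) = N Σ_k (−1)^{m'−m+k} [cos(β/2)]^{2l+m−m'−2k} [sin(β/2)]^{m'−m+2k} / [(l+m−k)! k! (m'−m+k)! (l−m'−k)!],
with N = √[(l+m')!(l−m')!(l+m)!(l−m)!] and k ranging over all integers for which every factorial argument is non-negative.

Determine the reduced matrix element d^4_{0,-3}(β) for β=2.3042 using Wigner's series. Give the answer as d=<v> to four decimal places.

d^4_{0,-3}(β=2.3042) via Wigner's sum:
Half-angle: c=0.406570, s=0.913620. N=√(24·24·1·5040)=1703.830978
The bounds max(0,m−m')=0 and min(l+m,l−m')=1 give 2 terms
  k=0: (−1)^3·1703.8310/(144)·0.4066^5·0.9136^3 = -0.100239
  k=1: (−1)^4·1703.8310/(144)·0.4066^3·0.9136^5 = +0.506170
d^4_{0,-3}(2.3042) = -0.100239 +0.506170 = +0.405931

d=0.4059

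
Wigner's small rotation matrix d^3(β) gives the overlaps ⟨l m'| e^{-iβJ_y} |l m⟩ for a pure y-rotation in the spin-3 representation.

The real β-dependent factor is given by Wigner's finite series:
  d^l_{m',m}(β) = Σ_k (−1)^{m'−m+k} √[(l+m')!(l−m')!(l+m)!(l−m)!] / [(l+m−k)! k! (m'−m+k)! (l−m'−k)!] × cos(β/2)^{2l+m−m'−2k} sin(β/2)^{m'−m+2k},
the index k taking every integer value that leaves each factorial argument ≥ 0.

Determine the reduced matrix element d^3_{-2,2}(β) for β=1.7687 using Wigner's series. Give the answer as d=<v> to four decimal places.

d^3_{-2,2}(β=1.7687) via Wigner's sum:
With c≡cos(β/2)=0.633792 and s≡sin(β/2)=0.773503, N=[1·120·120·1]^{1/2}=120.000000
Admissible k: 4..5 (factorial args all ≥0)
  k=4: (−1)^0·120.0000/(24)·0.6338^2·0.7735^4 = +0.718973
  k=5: (−1)^1·120.0000/(120)·0.6338^0·0.7735^6 = -0.214177
d^3_{-2,2}(1.7687) = +0.718973 -0.214177 = +0.504796

d=0.5048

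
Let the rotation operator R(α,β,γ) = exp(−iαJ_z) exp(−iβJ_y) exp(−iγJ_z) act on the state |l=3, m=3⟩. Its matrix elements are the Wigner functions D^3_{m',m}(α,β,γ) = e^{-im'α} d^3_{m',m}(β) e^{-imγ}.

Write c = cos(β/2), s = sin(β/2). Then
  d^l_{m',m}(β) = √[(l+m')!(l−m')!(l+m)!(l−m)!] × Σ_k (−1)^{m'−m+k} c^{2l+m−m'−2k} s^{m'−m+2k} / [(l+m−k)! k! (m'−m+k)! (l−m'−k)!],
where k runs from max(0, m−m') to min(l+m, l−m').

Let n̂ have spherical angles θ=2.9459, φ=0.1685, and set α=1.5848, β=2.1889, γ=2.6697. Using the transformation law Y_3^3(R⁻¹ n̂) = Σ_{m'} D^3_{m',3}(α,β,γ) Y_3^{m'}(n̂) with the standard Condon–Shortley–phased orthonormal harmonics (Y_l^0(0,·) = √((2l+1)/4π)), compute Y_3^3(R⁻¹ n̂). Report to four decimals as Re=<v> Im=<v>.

Re=0.1677 Im=0.1392

Need the full column D^3_{m',3} for m'=−3..3 at α=1.5848, β=2.1889, γ=2.6697.
cos(β/2)=0.458535, sin(β/2)=0.888676
d^3_{-3,3}: single k=6 term ⇒ +0.492562;  D = -0.489415+0.055594i
d^3_{-2,3}: single k=5 term ⇒ +0.622538;  D = +0.078919+0.617516i
d^3_{-1,3}: single k=4 term ⇒ +0.507885;  D = +0.502837-0.071432i
d^3_{0,3}: single k=3 term ⇒ +0.302597;  D = -0.046750-0.298963i
d^3_{1,3}: single k=2 term ⇒ +0.135215;  D = -0.133286+0.022759i
d^3_{2,3}: single k=1 term ⇒ +0.044125;  D = +0.008035+0.043387i
d^3_{3,3}: single k=0 term ⇒ +0.009295;  D = +0.009115-0.001820i
Y_3^{m'}(θ=2.9459,φ=0.1685) and Σ D·Y over m':
  (-0.4894+0.0556i)·(+0.0027-0.0015i)  (+0.0789+0.6175i)·(-0.0358+0.0125i)  (+0.5028-0.0714i)·(+0.2361-0.0402i)  (-0.0468-0.2990i)·(-0.6629+0.0000i)  (-0.1333+0.0228i)·(-0.2361-0.0402i)  (+0.0080+0.0434i)·(-0.0358-0.0125i)  (+0.0091-0.0018i)·(-0.0027-0.0015i)
Y_3^3(R⁻¹ n̂) = +0.167656+0.139219i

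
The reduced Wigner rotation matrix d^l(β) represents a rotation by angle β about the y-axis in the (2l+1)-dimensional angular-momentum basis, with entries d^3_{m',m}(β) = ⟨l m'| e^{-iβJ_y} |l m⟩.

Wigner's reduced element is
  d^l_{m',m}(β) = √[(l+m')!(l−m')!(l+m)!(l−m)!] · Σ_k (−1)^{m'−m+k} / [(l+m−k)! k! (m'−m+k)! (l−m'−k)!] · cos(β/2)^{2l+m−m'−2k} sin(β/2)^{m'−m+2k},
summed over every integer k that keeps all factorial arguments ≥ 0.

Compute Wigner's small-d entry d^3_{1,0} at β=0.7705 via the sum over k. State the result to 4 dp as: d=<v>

d^3_{1,0}(β=0.7705) via Wigner's sum:
c=cos(0.7705/2)=0.926705, s=sin(0.7705/2)=0.375791; N=√[24·2·6·6]=41.569219
Admissible k: 0..2 (factorial args all ≥0)
  k=0: (−1)^1·41.5692/(12)·0.9267^5·0.3758^1 = -0.889699
  k=1: (−1)^2·41.5692/(4)·0.9267^3·0.3758^3 = +0.438909
  k=2: (−1)^3·41.5692/(12)·0.9267^1·0.3758^5 = -0.024058
d^3_{1,0}(0.7705) = -0.889699 +0.438909 -0.024058 = -0.474849

d=-0.4748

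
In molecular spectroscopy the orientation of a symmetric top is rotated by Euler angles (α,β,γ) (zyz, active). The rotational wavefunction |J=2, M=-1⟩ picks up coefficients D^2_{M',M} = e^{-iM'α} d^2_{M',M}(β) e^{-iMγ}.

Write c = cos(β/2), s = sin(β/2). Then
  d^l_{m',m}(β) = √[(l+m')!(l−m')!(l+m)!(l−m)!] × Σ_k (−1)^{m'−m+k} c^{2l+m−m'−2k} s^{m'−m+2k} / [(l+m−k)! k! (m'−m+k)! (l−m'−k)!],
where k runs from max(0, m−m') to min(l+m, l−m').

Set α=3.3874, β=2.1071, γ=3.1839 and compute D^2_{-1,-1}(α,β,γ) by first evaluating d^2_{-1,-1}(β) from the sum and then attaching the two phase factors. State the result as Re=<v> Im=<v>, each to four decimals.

Re=-0.4740 Im=-0.1405

First d^2_{-1,-1}(β=2.1071), then the phase factors e^{-i(-1)α} and e^{-i(-1)γ}:
c=cos(2.1071/2)=0.494489, s=sin(2.1071/2)=0.869184; N=√[1·6·1·6]=6.000000
k: max(0,(-1)−(-1))=0 … min(2+(-1),2−(-1))=1
  k=0: (−1)^0·6.0000/(6)·0.4945^4·0.8692^0 = +0.059790
  k=1: (−1)^1·6.0000/(2)·0.4945^2·0.8692^2 = -0.554188
d^2_{-1,-1}(2.1071) = +0.059790 -0.554188 = -0.494399
Attach z-rotation phases: D = e^{-i(-1)(3.3874)}·(-0.494399)·e^{-i(-1)(3.1839)} = -0.474020-0.140481i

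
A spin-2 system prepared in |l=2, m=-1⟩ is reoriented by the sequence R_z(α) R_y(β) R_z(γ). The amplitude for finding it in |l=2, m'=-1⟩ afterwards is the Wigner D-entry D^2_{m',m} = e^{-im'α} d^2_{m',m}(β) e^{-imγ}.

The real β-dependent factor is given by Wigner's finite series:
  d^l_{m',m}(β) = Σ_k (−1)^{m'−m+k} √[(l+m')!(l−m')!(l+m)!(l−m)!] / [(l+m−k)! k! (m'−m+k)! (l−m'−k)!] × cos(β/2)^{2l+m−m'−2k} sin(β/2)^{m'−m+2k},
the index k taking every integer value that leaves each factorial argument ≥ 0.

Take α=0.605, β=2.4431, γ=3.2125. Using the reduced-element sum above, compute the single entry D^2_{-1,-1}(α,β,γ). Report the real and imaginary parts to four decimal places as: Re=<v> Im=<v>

First d^2_{-1,-1}(β=2.4431), then the phase factors e^{-i(-1)α} and e^{-i(-1)γ}:
c=cos(2.4431/2)=0.342190, s=sin(2.4431/2)=0.939631; N=√[1·6·1·6]=6.000000
k∈{0,1} keeps every argument non-negative
  k=0: (−1)^0·6.0000/(6)·0.3422^4·0.9396^0 = +0.013711
  k=1: (−1)^1·6.0000/(2)·0.3422^2·0.9396^2 = -0.310149
d^2_{-1,-1}(2.4431) = +0.013711 -0.310149 = -0.296438
Phases: e^{-i·(-1)·0.605}=+0.822502+0.568762i, e^{-i·(-1)·3.2125}=-0.997487-0.070848i ⇒ D=+0.231263+0.185453i

Re=0.2313 Im=0.1855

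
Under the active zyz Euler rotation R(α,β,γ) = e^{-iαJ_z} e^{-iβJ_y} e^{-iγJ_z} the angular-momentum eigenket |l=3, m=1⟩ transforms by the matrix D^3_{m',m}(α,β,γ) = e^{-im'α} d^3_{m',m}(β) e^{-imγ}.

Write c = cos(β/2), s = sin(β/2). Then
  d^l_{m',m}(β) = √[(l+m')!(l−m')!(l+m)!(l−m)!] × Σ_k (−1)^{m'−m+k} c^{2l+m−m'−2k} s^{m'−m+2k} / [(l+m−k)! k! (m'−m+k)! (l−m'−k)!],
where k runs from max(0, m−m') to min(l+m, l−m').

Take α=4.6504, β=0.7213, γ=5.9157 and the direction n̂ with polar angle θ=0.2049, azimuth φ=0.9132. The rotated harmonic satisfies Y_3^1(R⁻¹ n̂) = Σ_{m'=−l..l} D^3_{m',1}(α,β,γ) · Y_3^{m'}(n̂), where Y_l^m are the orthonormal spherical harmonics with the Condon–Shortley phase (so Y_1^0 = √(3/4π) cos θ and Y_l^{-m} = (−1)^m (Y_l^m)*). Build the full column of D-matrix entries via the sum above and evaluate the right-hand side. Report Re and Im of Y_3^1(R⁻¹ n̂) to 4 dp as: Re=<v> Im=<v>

Need the full column D^3_{m',1} for m'=−3..3 at α=4.6504, β=0.7213, γ=5.9157.
cos(β/2)=0.935668, sin(β/2)=0.352882
d^3_{-3,1}: single k=4 term ⇒ +0.052579;  D = -0.009492+0.051715i
d^3_{-2,1}: k∈[3..4] ⇒ +0.227659 -0.016191 = +0.211468;  D = -0.205230-0.050987i
d^3_{-1,1}: k∈[2..4] ⇒ +0.572661 -0.108606 +0.001931 = +0.465986;  D = +0.140153-0.444410i
d^3_{0,1}: k∈[1..3] ⇒ +0.876655 -0.374082 +0.017736 = +0.520309;  D = +0.485570+0.186931i
d^3_{1,1}: k∈[0..2] ⇒ +0.671011 -0.763549 +0.081454 = -0.011083;  D = +0.004615-0.010077i
d^3_{2,1}: k∈[0..1] ⇒ -0.800273 +0.227659 = -0.572614;  D = +0.504841+0.270226i
d^3_{3,1}: single k=0 term ⇒ +0.369651;  D = +0.194299-0.314468i
Y_3^{m'}(θ=0.2049,φ=0.9132) and Σ D·Y over m':
  (-0.0095+0.0517i)·(-0.0032-0.0014i)  (-0.2052-0.0510i)·(-0.0105-0.0401i)  (+0.1402-0.4444i)·(+0.1524-0.1974i)  (+0.4856+0.1869i)·(+0.6551+0.0000i)  (+0.0046-0.0101i)·(-0.1524-0.1974i)  (+0.5048+0.2702i)·(-0.0105+0.0401i)  (+0.1943-0.3145i)·(+0.0032-0.0014i)
Y_3^1(R⁻¹ n̂) = +0.233332+0.052394i

Re=0.2333 Im=0.0524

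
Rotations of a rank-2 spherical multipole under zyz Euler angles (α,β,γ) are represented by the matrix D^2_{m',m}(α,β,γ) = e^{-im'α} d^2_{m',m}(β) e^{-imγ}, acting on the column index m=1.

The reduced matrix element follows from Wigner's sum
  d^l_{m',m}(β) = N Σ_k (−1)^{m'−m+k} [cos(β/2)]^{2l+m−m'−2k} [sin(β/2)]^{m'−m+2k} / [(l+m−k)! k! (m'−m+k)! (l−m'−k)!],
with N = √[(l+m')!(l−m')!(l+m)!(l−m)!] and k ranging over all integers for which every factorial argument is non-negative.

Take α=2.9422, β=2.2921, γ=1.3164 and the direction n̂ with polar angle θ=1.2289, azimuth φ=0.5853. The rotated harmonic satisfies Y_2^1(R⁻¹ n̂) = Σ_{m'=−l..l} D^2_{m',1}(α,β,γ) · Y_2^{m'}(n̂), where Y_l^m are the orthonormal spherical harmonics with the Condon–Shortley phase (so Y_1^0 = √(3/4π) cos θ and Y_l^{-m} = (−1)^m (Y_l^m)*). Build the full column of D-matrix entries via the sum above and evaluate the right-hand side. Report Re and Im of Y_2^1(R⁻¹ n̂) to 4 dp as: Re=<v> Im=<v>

Re=-0.3329 Im=-0.1952

Need the full column D^2_{m',1} for m'=−2..2 at α=2.9422, β=2.2921, γ=1.3164.
cos(β/2)=0.412090, sin(β/2)=0.911143
d^2_{-2,1}: single k=3 term ⇒ +0.623421;  D = -0.089703-0.616934i
d^2_{-1,1}: k∈[2..3] ⇒ +0.422939 -0.689202 = -0.266263;  D = +0.014638-0.265860i
d^2_{0,1}: k∈[1..2] ⇒ +0.156184 -0.763532 = -0.607348;  D = -0.152846+0.587801i
d^2_{1,1}: k∈[0..1] ⇒ +0.028838 -0.422939 = -0.394101;  D = +0.172764-0.354215i
d^2_{2,1}: single k=0 term ⇒ -0.127524;  D = -0.077498+0.101274i
Y_2^{m'}(θ=1.2289,φ=0.5853) and Σ D·Y over m':
  (-0.0897-0.6169i)·(+0.1336-0.3158i)  (+0.0146-0.2659i)·(+0.2034-0.1348i)  (-0.1528+0.5878i)·(-0.2090+0.0000i)  (+0.1728-0.3542i)·(-0.2034-0.1348i)  (-0.0775+0.1013i)·(+0.1336+0.3158i)
Y_2^1(R⁻¹ n̂) = -0.332924-0.195188i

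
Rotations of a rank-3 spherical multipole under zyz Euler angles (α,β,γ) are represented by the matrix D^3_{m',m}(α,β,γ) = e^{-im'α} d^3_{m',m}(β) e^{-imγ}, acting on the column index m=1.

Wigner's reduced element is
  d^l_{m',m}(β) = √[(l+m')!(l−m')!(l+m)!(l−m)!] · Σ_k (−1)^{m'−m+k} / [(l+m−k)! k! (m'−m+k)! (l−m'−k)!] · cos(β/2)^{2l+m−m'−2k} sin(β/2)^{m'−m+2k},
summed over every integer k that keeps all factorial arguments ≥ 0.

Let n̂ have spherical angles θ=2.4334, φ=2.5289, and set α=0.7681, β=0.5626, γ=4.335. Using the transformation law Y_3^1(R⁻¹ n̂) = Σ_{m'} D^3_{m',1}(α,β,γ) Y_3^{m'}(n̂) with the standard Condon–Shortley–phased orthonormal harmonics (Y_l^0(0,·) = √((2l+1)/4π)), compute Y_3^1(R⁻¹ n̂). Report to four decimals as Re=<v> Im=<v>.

Need the full column D^3_{m',1} for m'=−3..3 at α=0.7681, β=0.5626, γ=4.335.
cos(β/2)=0.960695, sin(β/2)=0.277605
d^3_{-3,1}: single k=4 term ⇒ +0.021229;  D = -0.009423-0.019023i
d^3_{-2,1}: k∈[3..4] ⇒ +0.119969 -0.005009 = +0.114960;  D = -0.108272-0.038640i
d^3_{-1,1}: k∈[2..4] ⇒ +0.393865 -0.043850 +0.000458 = +0.350473;  D = -0.319250+0.144606i
d^3_{0,1}: k∈[1..3] ⇒ +0.786948 -0.197129 +0.005487 = +0.595306;  D = -0.219367+0.553414i
d^3_{1,1}: k∈[0..2] ⇒ +0.786166 -0.525154 +0.032887 = +0.293899;  D = +0.111930+0.271751i
d^3_{2,1}: k∈[0..1] ⇒ -0.718382 +0.119969 = -0.598413;  D = -0.548343-0.239622i
d^3_{3,1}: single k=0 term ⇒ +0.254239;  D = +0.238288-0.088637i
Y_3^{m'}(θ=2.4334,φ=2.5289) and Σ D·Y over m':
  (-0.0094-0.0190i)·(+0.0303-0.1107i)  (-0.1083-0.0386i)·(-0.1112-0.3090i)  (-0.3193+0.1446i)·(-0.3241-0.2278i)  (-0.2194+0.5534i)·(+0.0327+0.0000i)  (+0.1119+0.2718i)·(+0.3241-0.2278i)  (-0.5483-0.2396i)·(-0.1112+0.3090i)  (+0.2383-0.0886i)·(-0.0303-0.1107i)
Y_3^1(R⁻¹ n̂) = +0.343103-0.021731i

Re=0.3431 Im=-0.0217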